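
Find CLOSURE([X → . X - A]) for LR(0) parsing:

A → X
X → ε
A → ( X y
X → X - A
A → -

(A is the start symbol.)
{ [X → . X - A], [X → .] }

Start with: [X → . X - A]
  [X → . X - A] has the dot before X: add [X → .]
No further items can be added.

CLOSURE = { [X → . X - A], [X → .] }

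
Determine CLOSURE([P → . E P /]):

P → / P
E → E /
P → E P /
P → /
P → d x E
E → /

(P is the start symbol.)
To compute CLOSURE, for each item [A → α.Bβ] where B is a non-terminal, add [B → .γ] for all productions B → γ; repeat for the newly added items until nothing changes.

Start with: [P → . E P /]
  [P → . E P /] has the dot before E: add [E → . E /], [E → . /]
No further items can be added.

CLOSURE = { [E → . /], [E → . E /], [P → . E P /] }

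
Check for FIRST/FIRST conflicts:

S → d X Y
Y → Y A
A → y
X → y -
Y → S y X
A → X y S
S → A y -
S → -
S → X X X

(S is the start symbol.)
Yes. S → A y '-' / S → X X X on { 'y' }; Y → Y A / Y → S y X on { '-', 'd', 'y' }; A → y / A → X y S on { 'y' }

FIRST sets of the non-terminals at (or reachable through a nullable prefix from) the front of some alternative:
  FIRST(A) = { 'y' }
  FIRST(X) = { 'y' }
  FIRST(Y) = { '-', 'd', 'y' }
  FIRST(S) = { '-', 'd', 'y' }

Productions for S:
  S → d X Y: FIRST = { 'd' }
  S → A y -: FIRST = { 'y' }
  S → -: FIRST = { '-' }
  S → X X X: FIRST = { 'y' }
Productions for Y:
  Y → Y A: FIRST = { '-', 'd', 'y' }
  Y → S y X: FIRST = { '-', 'd', 'y' }
Productions for A:
  A → y: FIRST = { 'y' }
  A → X y S: FIRST = { 'y' }
X has only one production, so no FIRST/FIRST conflict is possible there.

Conflict for S: S → A y - and S → X X X
  Overlap: { 'y' }
Conflict for Y: Y → Y A and Y → S y X
  Overlap: { '-', 'd', 'y' }
Conflict for A: A → y and A → X y S
  Overlap: { 'y' }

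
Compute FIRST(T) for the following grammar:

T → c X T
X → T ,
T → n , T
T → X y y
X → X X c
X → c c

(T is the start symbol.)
{ 'c', 'n' }

To compute FIRST(T), examine every production with T on the left-hand side, reading each right-hand side left to right until a non-nullable symbol is reached.

FIRST sets of the other non-terminals involved (by the same procedure, iterated to a fixed point):
  FIRST(X) = { 'c', 'n' }

From T → c X T:
  - c is a terminal: add 'c' and stop
From T → n , T:
  - n is a terminal: add 'n' and stop
From T → X y y:
  - X is a non-terminal: add FIRST(X) \ {ε} = { 'c', 'n' }
    X is not nullable, so stop

Collecting: FIRST(T) = { 'c', 'n' }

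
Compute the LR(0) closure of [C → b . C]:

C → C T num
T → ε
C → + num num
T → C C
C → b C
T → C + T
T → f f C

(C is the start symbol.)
{ [C → . + num num], [C → . C T num], [C → . b C], [C → b . C] }

To compute CLOSURE, for each item [A → α.Bβ] where B is a non-terminal, add [B → .γ] for all productions B → γ; repeat for the newly added items until nothing changes.

Start with: [C → b . C]
  [C → b . C] has the dot before C: add [C → . C T num], [C → . + num num], [C → . b C]
No further items can be added.

CLOSURE = { [C → . + num num], [C → . C T num], [C → . b C], [C → b . C] }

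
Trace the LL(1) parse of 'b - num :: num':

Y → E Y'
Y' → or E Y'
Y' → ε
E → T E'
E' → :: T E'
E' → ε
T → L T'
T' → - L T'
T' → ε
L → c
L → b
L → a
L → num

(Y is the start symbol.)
Stack is shown with the top on the left.

Stack           Input             Action
----------------------------------------
Y $             b - num :: num $  output Y → E Y'
E Y' $          b - num :: num $  output E → T E'
T E' Y' $       b - num :: num $  output T → L T'
L T' E' Y' $    b - num :: num $  output L → b
b T' E' Y' $    b - num :: num $  match 'b'
T' E' Y' $      - num :: num $    output T' → - L T'
- L T' E' Y' $  - num :: num $    match '-'
L T' E' Y' $    num :: num $      output L → num
num T' E' Y' $  num :: num $      match 'num'
T' E' Y' $      :: num $          output T' → ε
E' Y' $         :: num $          output E' → :: T E'
:: T E' Y' $    :: num $          match '::'
T E' Y' $       num $             output T → L T'
L T' E' Y' $    num $             output L → num
num T' E' Y' $  num $             match 'num'
T' E' Y' $      $                 output T' → ε
E' Y' $         $                 output E' → ε
Y' $            $                 output Y' → ε
$               $                 accept

The string is accepted.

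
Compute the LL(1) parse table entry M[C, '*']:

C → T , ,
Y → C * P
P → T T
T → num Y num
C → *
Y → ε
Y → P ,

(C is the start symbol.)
C → *

To find M[C, '*'], we find productions for C where '*' is in the predict set (PREDICT(N → α) = (FIRST(α) \ {ε}) ∪ (FOLLOW(N) if α ⇒* ε)).

Relevant sets:
  FIRST(T) = { 'num' }

C → T , ,: PREDICT = { 'num' }
C → *: PREDICT = { '*' }
  '*' is in predict set, so this production goes in M[C, '*']

M[C, '*'] = C → *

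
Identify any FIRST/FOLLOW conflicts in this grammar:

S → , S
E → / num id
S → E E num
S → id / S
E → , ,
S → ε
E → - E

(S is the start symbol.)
A FIRST/FOLLOW conflict occurs when a non-terminal N has a nullable alternative N → β (β ⇒* ε) and another alternative N → α with FIRST(α) ∩ FOLLOW(N) ≠ ∅: on such a lookahead the parser cannot decide between expanding α and letting N vanish via β.

Nullable non-terminals: S.
FIRST sets used below: FIRST(E) = { ',', '-', '/' }

S: nullable alternative(s) S → ε; FOLLOW(S) = { $ }
  S → , S: FIRST \ {ε} = { ',' } — disjoint from FOLLOW(S)
  S → E E num: FIRST \ {ε} = { ',', '-', '/' } — disjoint from FOLLOW(S)
  S → id / S: FIRST \ {ε} = { 'id' } — disjoint from FOLLOW(S)
  S → ε: FIRST \ {ε} = { } — this is the only nullable alternative, skip

E has no nullable alternative, so no FIRST/FOLLOW check is needed there.

No FIRST/FOLLOW conflicts found.

Answer: No FIRST/FOLLOW conflicts.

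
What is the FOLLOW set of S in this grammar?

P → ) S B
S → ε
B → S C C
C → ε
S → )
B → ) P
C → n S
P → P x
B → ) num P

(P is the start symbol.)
{ $, ')', 'n', 'x' }

In P → ) S B: S is followed by B, add FIRST(B) \ {ε} = { ')', 'n' }
  B is nullable, so also add FOLLOW(P)
In B → S C C: S is followed by C C, add FIRST(C C) \ {ε} = { 'n' }
  C C is nullable, so also add FOLLOW(B)
In C → n S: S is at the end, add FOLLOW(C)

The FOLLOW sets referred to above (computed the same way, to a fixed point):
  FOLLOW(P) = { $, 'x' }
  FOLLOW(B) = { $, 'x' }
  FOLLOW(C) = { $, 'n', 'x' }

Taking the union: FOLLOW(S) = { $, ')', 'n', 'x' }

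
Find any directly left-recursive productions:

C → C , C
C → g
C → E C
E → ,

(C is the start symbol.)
C → C , C: LEFT RECURSIVE (starts with C)
C → g: starts with g
C → E C: starts with E
E → ,: starts with ','

The grammar has direct left recursion on: C.

Answer: Yes, C is left-recursive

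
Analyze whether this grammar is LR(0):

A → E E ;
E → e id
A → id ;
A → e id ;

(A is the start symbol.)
No. Shift-reduce conflict between [E → e id .] and [A → e id . ;]

Augment with A' → A and build the canonical LR(0) collection (I0 = CLOSURE({[A' → . A]}), then GOTO on every symbol after a dot until no new states appear). It has 12 states:
  I0: { [A → . E E ;], [A → . e id ;], [A → . id ;], [A' → . A], [E → . e id] }  — shift
  I1: { [A' → A .] }  — accept
  I2: { [A → E . E ;], [E → . e id] }  — shift
  I3: { [A → e . id ;], [E → e . id] }  — shift
  I4: { [A → id . ;] }  — shift
  I5: { [A → id ; .] }  — reduce
  I6: { [A → e id . ;], [E → e id .] }  — shift, reduce
  I7: { [A → e id ; .] }  — reduce
  I8: { [A → E E . ;] }  — shift
  I9: { [E → e . id] }  — shift
  I10: { [E → e id .] }  — reduce
  I11: { [A → E E ; .] }  — reduce

Conflict in state I6:
  Shift-reduce conflict between [E → e id .] and [A → e id . ;]
So the grammar is NOT LR(0).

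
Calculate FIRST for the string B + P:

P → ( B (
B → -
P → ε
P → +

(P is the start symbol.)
FIRST sets of the non-terminals involved (from the grammar, by fixed-point iteration):
  FIRST(B) = { '-' }

To compute FIRST(B + P), process the symbols left to right:
Symbol B is a non-terminal. Add FIRST(B) \ {ε} = { '-' }
B is not nullable (ε ∉ FIRST(B)), so stop here.
FIRST(B + P) = { '-' }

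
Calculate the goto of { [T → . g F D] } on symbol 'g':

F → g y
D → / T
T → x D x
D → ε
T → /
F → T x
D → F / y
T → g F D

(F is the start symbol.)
GOTO(I, 'g') = CLOSURE({ [A → αX.β] : [A → α.Xβ] ∈ I, X = 'g' })

Items with dot before 'g', with the dot advanced:
  [T → . g F D] → [T → g . F D]
Closure of the advanced items:
  [T → g . F D] has the dot before F: add [F → . g y], [F → . T x]
  [F → . T x] has the dot before T: add [T → . x D x], [T → . /], [T → . g F D]

GOTO = { [F → . T x], [F → . g y], [T → . /], [T → . g F D], [T → . x D x], [T → g . F D] }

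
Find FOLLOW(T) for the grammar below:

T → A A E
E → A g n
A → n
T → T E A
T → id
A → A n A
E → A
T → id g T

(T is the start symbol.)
{ $, 'n' }

To compute FOLLOW(T), find every occurrence of T on a right-hand side N → α T β: add FIRST(β) \ {ε}, and if β is empty or nullable also add FOLLOW(N). Iterate to a fixed point.

T is the start symbol, so $ ∈ FOLLOW(T).
In T → T E A: T is followed by E A, add FIRST(E A) \ {ε} = { 'n' }
In T → id g T: T is at the end; this adds FOLLOW(T) to itself — nothing new

Taking the union: FOLLOW(T) = { $, 'n' }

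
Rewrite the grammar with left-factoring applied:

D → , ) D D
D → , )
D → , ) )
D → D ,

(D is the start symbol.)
D → , ) D'
D' → D D
D' → ε
D' → )
D → D ,

Left-factoring transforms A → αβ₁ | αβ₂ into A → αA' and A' → β₁ | β₂
(α is the longest common prefix among the alternatives). Repeat until
no nonterminal has two alternatives with a common prefix.

Round 1: D has alternatives sharing prefix ', )'. Introduce D': D → , ) D'
  Add: D' → D D
  Add: D' → ε
  Add: D' → )

No remaining common prefixes — done.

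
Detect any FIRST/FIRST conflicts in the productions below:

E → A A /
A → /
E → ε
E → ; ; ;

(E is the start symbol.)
No FIRST/FIRST conflicts.

A FIRST/FIRST conflict occurs when two productions N → α and N → β for the same non-terminal have FIRST(α) ∩ FIRST(β) ≠ ∅ (with ε ∈ FIRST of a nullable right-hand side, so two nullable alternatives also conflict).

FIRST sets of the non-terminals at (or reachable through a nullable prefix from) the front of some alternative:
  FIRST(A) = { '/' }

Productions for E:
  E → A A /: FIRST = { '/' }
  E → ε: FIRST = { ε }
  E → ; ; ;: FIRST = { ';' }
A has only one production, so no FIRST/FIRST conflict is possible there.

All alternatives of each non-terminal have pairwise disjoint FIRST sets.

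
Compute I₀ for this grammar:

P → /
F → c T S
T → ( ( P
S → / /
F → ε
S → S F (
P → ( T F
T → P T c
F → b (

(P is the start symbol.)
First, augment the grammar with P' → P
I₀ = CLOSURE({ [P' → . P] }):
  [P' → . P] has the dot before P: add [P → . /], [P → . ( T F]
No further items can be added.

I₀ = { [P → . ( T F], [P → . /], [P' → . P] }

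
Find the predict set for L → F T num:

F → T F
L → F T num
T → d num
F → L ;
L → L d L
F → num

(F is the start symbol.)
{ 'd', 'num' }

PREDICT(L → F T num) = (FIRST(RHS) \ {ε}) ∪ (FOLLOW(L) if ε ∈ FIRST(RHS), i.e. RHS ⇒* ε)
FIRST(F) = { 'd', 'num' }
FIRST(F T num) = { 'd', 'num' }
ε ∉ FIRST(F T num), so FOLLOW(L) is not added.
PREDICT(L → F T num) = { 'd', 'num' }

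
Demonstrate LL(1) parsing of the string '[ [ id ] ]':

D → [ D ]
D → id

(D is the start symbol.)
LL(1) parsing maintains a stack (initially the start symbol over $) and the input. At each step: if the stack top is a terminal, match it against the current input token; if it is a non-terminal N, replace it with the RHS of M[N, lookahead] (the unique production whose predict set contains the lookahead).

Stack is shown with the top on the left.

Stack      Input         Action
-------------------------------
D $        [ [ id ] ] $  output D → [ D ]
[ D ] $    [ [ id ] ] $  match '['
D ] $      [ id ] ] $    output D → [ D ]
[ D ] ] $  [ id ] ] $    match '['
D ] ] $    id ] ] $      output D → id
id ] ] $   id ] ] $      match 'id'
] ] $      ] ] $         match ']'
] $        ] $           match ']'
$          $             accept

The string is accepted.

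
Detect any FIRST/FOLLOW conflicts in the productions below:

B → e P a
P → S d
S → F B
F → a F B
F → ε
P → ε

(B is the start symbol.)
Nullable non-terminals: F, P.
FIRST sets used below: FIRST(S) = { 'a', 'e' }

F: nullable alternative(s) F → ε; FOLLOW(F) = { 'e' }
  F → a F B: FIRST \ {ε} = { 'a' } — disjoint from FOLLOW(F)
  F → ε: FIRST \ {ε} = { } — this is the only nullable alternative, skip

P: nullable alternative(s) P → ε; FOLLOW(P) = { 'a' }
  P → S d: FIRST \ {ε} = { 'a', 'e' } — overlaps FOLLOW(P) on { 'a' }: CONFLICT
  P → ε: FIRST \ {ε} = { } — this is the only nullable alternative, skip

B, S have no nullable alternative, so no FIRST/FOLLOW check is needed there.

So the grammar has 1 FIRST/FOLLOW conflict (marked CONFLICT above).

Answer: Yes. P → S d with FOLLOW(P) on { 'a' }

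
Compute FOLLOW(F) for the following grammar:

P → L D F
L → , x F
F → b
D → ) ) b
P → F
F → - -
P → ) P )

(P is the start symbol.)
In P → L D F: F is at the end, add FOLLOW(P)
In L → , x F: F is at the end, add FOLLOW(L)
In P → F: F is at the end, add FOLLOW(P)

The FOLLOW sets referred to above (computed the same way, to a fixed point):
  FOLLOW(P) = { $, ')' }
  FOLLOW(L) = { ')' }

Taking the union: FOLLOW(F) = { $, ')' }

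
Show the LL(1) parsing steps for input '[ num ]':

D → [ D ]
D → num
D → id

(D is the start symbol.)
Stack is shown with the top on the left.

Stack    Input      Action
--------------------------
D $      [ num ] $  output D → [ D ]
[ D ] $  [ num ] $  match '['
D ] $    num ] $    output D → num
num ] $  num ] $    match 'num'
] $      ] $        match ']'
$        $          accept

The string is accepted.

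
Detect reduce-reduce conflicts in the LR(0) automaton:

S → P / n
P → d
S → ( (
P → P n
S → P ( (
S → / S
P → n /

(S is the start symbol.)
No reduce-reduce conflicts

A reduce-reduce conflict occurs when an LR(0) state has two complete items [A → α .] and [B → β .] — both call for a reduction, and with no lookahead the parser cannot choose between them.

Augment with S' → S and build the canonical LR(0) collection (I0 = CLOSURE({[S' → . S]}), then GOTO on every symbol after a dot until no new states appear). It has 15 states:
  I0: { [P → . P n], [P → . d], [P → . n /], [S → . ( (], [S → . / S], [S → . P ( (], [S → . P / n], [S' → . S] }  — shift
  I1: { [S → ( . (] }  — shift
  I2: { [P → . P n], [P → . d], [P → . n /], [S → . ( (], [S → . / S], [S → . P ( (], [S → . P / n], [S → / . S] }  — shift
  I3: { [P → P . n], [S → P . ( (], [S → P . / n] }  — shift
  I4: { [S' → S .] }  — accept
  I5: { [P → d .] }  — reduce
  I6: { [P → n . /] }  — shift
  I7: { [P → n / .] }  — reduce
  I8: { [S → P ( . (] }  — shift
  I9: { [S → P / . n] }  — shift
  I10: { [P → P n .] }  — reduce
  I11: { [S → P / n .] }  — reduce
  I12: { [S → P ( ( .] }  — reduce
  I13: { [S → / S .] }  — reduce
  I14: { [S → ( ( .] }  — reduce

No state contains more than one complete item.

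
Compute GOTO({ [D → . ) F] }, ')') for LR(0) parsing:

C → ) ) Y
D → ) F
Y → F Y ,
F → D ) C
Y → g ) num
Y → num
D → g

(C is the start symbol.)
{ [D → ) . F], [D → . ) F], [D → . g], [F → . D ) C] }

GOTO(I, ')') = CLOSURE({ [A → αX.β] : [A → α.Xβ] ∈ I, X = ')' })

Items with dot before ')', with the dot advanced:
  [D → . ) F] → [D → ) . F]
Closure of the advanced items:
  [D → ) . F] has the dot before F: add [F → . D ) C]
  [F → . D ) C] has the dot before D: add [D → . ) F], [D → . g]

GOTO = { [D → ) . F], [D → . ) F], [D → . g], [F → . D ) C] }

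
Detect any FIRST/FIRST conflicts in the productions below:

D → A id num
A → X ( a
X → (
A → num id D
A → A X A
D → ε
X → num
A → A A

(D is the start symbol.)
FIRST sets of the non-terminals at (or reachable through a nullable prefix from) the front of some alternative:
  FIRST(A) = { '(', 'num' }
  FIRST(X) = { '(', 'num' }

Productions for D:
  D → A id num: FIRST = { '(', 'num' }
  D → ε: FIRST = { ε }
Productions for A:
  A → X ( a: FIRST = { '(', 'num' }
  A → num id D: FIRST = { 'num' }
  A → A X A: FIRST = { '(', 'num' }
  A → A A: FIRST = { '(', 'num' }
Productions for X:
  X → (: FIRST = { '(' }
  X → num: FIRST = { 'num' }

Conflict for A: A → X ( a and A → num id D
  Overlap: { 'num' }
Conflict for A: A → X ( a and A → A X A
  Overlap: { '(', 'num' }
Conflict for A: A → X ( a and A → A A
  Overlap: { '(', 'num' }
Conflict for A: A → num id D and A → A X A
  Overlap: { 'num' }
Conflict for A: A → num id D and A → A A
  Overlap: { 'num' }
Conflict for A: A → A X A and A → A A
  Overlap: { '(', 'num' }

Answer: Yes. A → X '(' a / A → num id D on { 'num' }; A → X '(' a / A → A X A on { '(', 'num' }; A → X '(' a / A → A A on { '(', 'num' }; A → num id D / A → A X A on { 'num' }; A → num id D / A → A A on { 'num' }; A → A X A / A → A A on { '(', 'num' }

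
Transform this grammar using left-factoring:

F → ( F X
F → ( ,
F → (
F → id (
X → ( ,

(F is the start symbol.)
Left-factoring transforms A → αβ₁ | αβ₂ into A → αA' and A' → β₁ | β₂
(α is the longest common prefix among the alternatives). Repeat until
no nonterminal has two alternatives with a common prefix.

Round 1: F has alternatives sharing prefix '('. Introduce F': F → ( F'
  Add: F' → F X
  Add: F' → ,
  Add: F' → ε

No remaining common prefixes — done.

Resulting grammar:
F → ( F'
F' → F X
F' → ,
F' → ε
F → id (
X → ( ,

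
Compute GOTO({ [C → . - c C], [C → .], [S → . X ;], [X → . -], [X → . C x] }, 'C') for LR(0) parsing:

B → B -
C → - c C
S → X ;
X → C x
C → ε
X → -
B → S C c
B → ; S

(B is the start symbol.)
{ [X → C . x] }

GOTO(I, 'C') = CLOSURE({ [A → αX.β] : [A → α.Xβ] ∈ I, X = 'C' })

Items with dot before 'C', with the dot advanced:
  [X → . C x] → [X → C . x]
Closure adds nothing (no advanced item has the dot before a non-terminal).

GOTO = { [X → C . x] }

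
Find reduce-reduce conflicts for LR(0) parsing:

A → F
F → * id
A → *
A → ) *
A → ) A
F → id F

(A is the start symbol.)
A reduce-reduce conflict occurs when an LR(0) state has two complete items [A → α .] and [B → β .] — both call for a reduction, and with no lookahead the parser cannot choose between them.

Augment with A' → A and build the canonical LR(0) collection (I0 = CLOSURE({[A' → . A]}), then GOTO on every symbol after a dot until no new states appear). It has 11 states:
  I0: { [A → . ) *], [A → . ) A], [A → . *], [A → . F], [A' → . A], [F → . * id], [F → . id F] }  — shift
  I1: { [A → ) . *], [A → ) . A], [A → . ) *], [A → . ) A], [A → . *], [A → . F], [F → . * id], [F → . id F] }  — shift
  I2: { [A → * .], [F → * . id] }  — shift, reduce
  I3: { [A' → A .] }  — accept
  I4: { [A → F .] }  — reduce
  I5: { [F → . * id], [F → . id F], [F → id . F] }  — shift
  I6: { [F → * . id] }  — shift
  I7: { [F → id F .] }  — reduce
  I8: { [F → * id .] }  — reduce
  I9: { [A → ) * .], [A → * .], [F → * . id] }  — shift, 2 reduces
  I10: { [A → ) A .] }  — reduce

I9 contains complete items [A → ) * .], [A → * .] — reduce-reduce conflict.

Answer: Yes — I9: [A → ) * .] vs [A → * .]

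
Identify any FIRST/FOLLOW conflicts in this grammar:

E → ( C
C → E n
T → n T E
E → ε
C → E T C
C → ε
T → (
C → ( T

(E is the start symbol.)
Yes. E → '(' C with FOLLOW(E) on { '(' }; C → E n with FOLLOW(C) on { '(', 'n' }; C → E T C with FOLLOW(C) on { '(', 'n' }; C → '(' T with FOLLOW(C) on { '(' }

A FIRST/FOLLOW conflict occurs when a non-terminal N has a nullable alternative N → β (β ⇒* ε) and another alternative N → α with FIRST(α) ∩ FOLLOW(N) ≠ ∅: on such a lookahead the parser cannot decide between expanding α and letting N vanish via β.

Nullable non-terminals: C, E.
FIRST sets used below: FIRST(E) = { '(', ε }, FIRST(T) = { '(', 'n' }

C: nullable alternative(s) C → ε; FOLLOW(C) = { $, '(', 'n' }
  C → E n: FIRST \ {ε} = { '(', 'n' } — overlaps FOLLOW(C) on { '(', 'n' }: CONFLICT
  C → E T C: FIRST \ {ε} = { '(', 'n' } — overlaps FOLLOW(C) on { '(', 'n' }: CONFLICT
  C → ε: FIRST \ {ε} = { } — this is the only nullable alternative, skip
  C → ( T: FIRST \ {ε} = { '(' } — overlaps FOLLOW(C) on { '(' }: CONFLICT

E: nullable alternative(s) E → ε; FOLLOW(E) = { $, '(', 'n' }
  E → ( C: FIRST \ {ε} = { '(' } — overlaps FOLLOW(E) on { '(' }: CONFLICT
  E → ε: FIRST \ {ε} = { } — this is the only nullable alternative, skip

T has no nullable alternative, so no FIRST/FOLLOW check is needed there.

So the grammar has 4 FIRST/FOLLOW conflicts (marked CONFLICT above).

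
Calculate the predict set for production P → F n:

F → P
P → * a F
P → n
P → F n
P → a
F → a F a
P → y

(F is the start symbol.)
{ '*', 'a', 'n', 'y' }

PREDICT(P → F n) = (FIRST(RHS) \ {ε}) ∪ (FOLLOW(P) if ε ∈ FIRST(RHS), i.e. RHS ⇒* ε)
FIRST(F) = { '*', 'a', 'n', 'y' }
FIRST(F n) = { '*', 'a', 'n', 'y' }
ε ∉ FIRST(F n), so FOLLOW(P) is not added.
PREDICT(P → F n) = { '*', 'a', 'n', 'y' }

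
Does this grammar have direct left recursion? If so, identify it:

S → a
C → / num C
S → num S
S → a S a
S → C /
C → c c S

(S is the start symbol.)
No direct left recursion

S → a: starts with a
C → / num C: starts with '/'
S → num S: starts with num
S → a S a: starts with a
S → C /: starts with C
C → c c S: starts with c

No direct left recursion found.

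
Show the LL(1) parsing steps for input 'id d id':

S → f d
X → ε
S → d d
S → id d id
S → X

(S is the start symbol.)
LL(1) parsing maintains a stack (initially the start symbol over $) and the input. At each step: if the stack top is a terminal, match it against the current input token; if it is a non-terminal N, replace it with the RHS of M[N, lookahead] (the unique production whose predict set contains the lookahead).

Stack is shown with the top on the left.

Stack      Input      Action
----------------------------
S $        id d id $  output S → id d id
id d id $  id d id $  match 'id'
d id $     d id $     match 'd'
id $       id $       match 'id'
$          $          accept

The string is accepted.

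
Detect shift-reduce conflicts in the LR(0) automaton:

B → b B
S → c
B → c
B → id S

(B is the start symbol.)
Augment with B' → B and build the canonical LR(0) collection (I0 = CLOSURE({[B' → . B]}), then GOTO on every symbol after a dot until no new states appear). It has 8 states:
  I0: { [B → . b B], [B → . c], [B → . id S], [B' → . B] }  — shift
  I1: { [B' → B .] }  — accept
  I2: { [B → . b B], [B → . c], [B → . id S], [B → b . B] }  — shift
  I3: { [B → c .] }  — reduce
  I4: { [B → id . S], [S → . c] }  — shift
  I5: { [B → id S .] }  — reduce
  I6: { [S → c .] }  — reduce
  I7: { [B → b B .] }  — reduce

No state contains both a complete item and a shift item.

Answer: No shift-reduce conflicts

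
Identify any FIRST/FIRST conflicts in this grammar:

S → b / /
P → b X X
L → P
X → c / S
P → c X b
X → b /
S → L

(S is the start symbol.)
Yes. S → b '/' '/' / S → L on { 'b' }

FIRST sets of the non-terminals at (or reachable through a nullable prefix from) the front of some alternative:
  FIRST(L) = { 'b', 'c' }

Productions for S:
  S → b / /: FIRST = { 'b' }
  S → L: FIRST = { 'b', 'c' }
Productions for P:
  P → b X X: FIRST = { 'b' }
  P → c X b: FIRST = { 'c' }
Productions for X:
  X → c / S: FIRST = { 'c' }
  X → b /: FIRST = { 'b' }
L has only one production, so no FIRST/FIRST conflict is possible there.

Conflict for S: S → b / / and S → L
  Overlap: { 'b' }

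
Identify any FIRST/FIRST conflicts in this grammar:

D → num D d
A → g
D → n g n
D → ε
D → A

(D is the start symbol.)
No FIRST/FIRST conflicts.

A FIRST/FIRST conflict occurs when two productions N → α and N → β for the same non-terminal have FIRST(α) ∩ FIRST(β) ≠ ∅ (with ε ∈ FIRST of a nullable right-hand side, so two nullable alternatives also conflict).

FIRST sets of the non-terminals at (or reachable through a nullable prefix from) the front of some alternative:
  FIRST(A) = { 'g' }

Productions for D:
  D → num D d: FIRST = { 'num' }
  D → n g n: FIRST = { 'n' }
  D → ε: FIRST = { ε }
  D → A: FIRST = { 'g' }
A has only one production, so no FIRST/FIRST conflict is possible there.

All alternatives of each non-terminal have pairwise disjoint FIRST sets.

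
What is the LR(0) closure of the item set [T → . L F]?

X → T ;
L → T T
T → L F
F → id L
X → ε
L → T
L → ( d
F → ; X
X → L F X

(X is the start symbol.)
Start with: [T → . L F]
  [T → . L F] has the dot before L: add [L → . T T], [L → . T], [L → . ( d]
  [L → . T T] has the dot before T: all T-items already present
No further items can be added.

CLOSURE = { [L → . ( d], [L → . T T], [L → . T], [T → . L F] }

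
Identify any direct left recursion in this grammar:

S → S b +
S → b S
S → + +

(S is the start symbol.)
Direct left recursion occurs when N → N α for some non-terminal N (the right-hand side begins with the left-hand side itself).

S → S b +: LEFT RECURSIVE (starts with S)
S → b S: starts with b
S → + +: starts with '+'

The grammar has direct left recursion on: S.

Answer: Yes, S is left-recursive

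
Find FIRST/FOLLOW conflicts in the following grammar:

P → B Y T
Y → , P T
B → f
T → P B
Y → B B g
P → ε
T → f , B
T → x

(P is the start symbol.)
Yes. P → B Y T with FOLLOW(P) on { 'f' }

A FIRST/FOLLOW conflict occurs when a non-terminal N has a nullable alternative N → β (β ⇒* ε) and another alternative N → α with FIRST(α) ∩ FOLLOW(N) ≠ ∅: on such a lookahead the parser cannot decide between expanding α and letting N vanish via β.

Nullable non-terminals: P.
FIRST sets used below: FIRST(B) = { 'f' }

P: nullable alternative(s) P → ε; FOLLOW(P) = { $, 'f', 'x' }
  P → B Y T: FIRST \ {ε} = { 'f' } — overlaps FOLLOW(P) on { 'f' }: CONFLICT
  P → ε: FIRST \ {ε} = { } — this is the only nullable alternative, skip

B, T, Y have no nullable alternative, so no FIRST/FOLLOW check is needed there.

So the grammar has 1 FIRST/FOLLOW conflict (marked CONFLICT above).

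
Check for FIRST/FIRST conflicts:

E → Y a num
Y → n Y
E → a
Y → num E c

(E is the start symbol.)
A FIRST/FIRST conflict occurs when two productions N → α and N → β for the same non-terminal have FIRST(α) ∩ FIRST(β) ≠ ∅ (with ε ∈ FIRST of a nullable right-hand side, so two nullable alternatives also conflict).

FIRST sets of the non-terminals at (or reachable through a nullable prefix from) the front of some alternative:
  FIRST(Y) = { 'n', 'num' }

Productions for E:
  E → Y a num: FIRST = { 'n', 'num' }
  E → a: FIRST = { 'a' }
Productions for Y:
  Y → n Y: FIRST = { 'n' }
  Y → num E c: FIRST = { 'num' }

All alternatives of each non-terminal have pairwise disjoint FIRST sets.

Answer: No FIRST/FIRST conflicts.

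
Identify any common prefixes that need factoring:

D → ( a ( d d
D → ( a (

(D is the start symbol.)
Yes, D has productions with common prefix '( a ('

Left-factoring is needed when two productions for the same non-terminal
share a common prefix on the right-hand side.

Productions for D:
  D → ( a ( d d
  D → ( a (

Found common prefix '( a (' in productions for D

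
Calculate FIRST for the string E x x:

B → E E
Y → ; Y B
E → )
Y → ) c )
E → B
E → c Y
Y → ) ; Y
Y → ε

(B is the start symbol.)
{ ')', 'c' }

FIRST sets of the non-terminals involved (from the grammar, by fixed-point iteration):
  FIRST(E) = { ')', 'c' }

To compute FIRST(E x x), process the symbols left to right:
Symbol E is a non-terminal. Add FIRST(E) \ {ε} = { ')', 'c' }
E is not nullable (ε ∉ FIRST(E)), so stop here.
FIRST(E x x) = { ')', 'c' }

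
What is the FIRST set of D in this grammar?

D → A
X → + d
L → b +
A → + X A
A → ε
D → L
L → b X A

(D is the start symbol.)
FIRST sets of the other non-terminals involved (by the same procedure, iterated to a fixed point):
  FIRST(A) = { '+', ε }
  FIRST(L) = { 'b' }

From D → A:
  - A is a non-terminal: add FIRST(A) \ {ε} = { '+' }
    A is nullable and nothing follows, so the whole right-hand side can vanish: ε ∈ FIRST(D)
From D → L:
  - L is a non-terminal: add FIRST(L) \ {ε} = { 'b' }
    L is not nullable, so stop

Collecting: FIRST(D) = { '+', 'b', ε }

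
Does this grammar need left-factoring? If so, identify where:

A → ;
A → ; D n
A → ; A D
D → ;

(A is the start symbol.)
Yes, A has productions with common prefix ';'

Left-factoring is needed when two productions for the same non-terminal
share a common prefix on the right-hand side.

Productions for A:
  A → ;
  A → ; D n
  A → ; A D

Found common prefix ';' in productions for A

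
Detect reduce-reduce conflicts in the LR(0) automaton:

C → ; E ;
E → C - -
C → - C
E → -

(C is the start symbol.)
No reduce-reduce conflicts

Augment with C' → C and build the canonical LR(0) collection (I0 = CLOSURE({[C' → . C]}), then GOTO on every symbol after a dot until no new states appear). It has 11 states:
  I0: { [C → . - C], [C → . ; E ;], [C' → . C] }  — shift
  I1: { [C → - . C], [C → . - C], [C → . ; E ;] }  — shift
  I2: { [C → . - C], [C → . ; E ;], [C → ; . E ;], [E → . -], [E → . C - -] }  — shift
  I3: { [C' → C .] }  — accept
  I4: { [C → - . C], [C → . - C], [C → . ; E ;], [E → - .] }  — shift, reduce
  I5: { [E → C . - -] }  — shift
  I6: { [C → ; E . ;] }  — shift
  I7: { [C → ; E ; .] }  — reduce
  I8: { [E → C - . -] }  — shift
  I9: { [E → C - - .] }  — reduce
  I10: { [C → - C .] }  — reduce

No state contains more than one complete item.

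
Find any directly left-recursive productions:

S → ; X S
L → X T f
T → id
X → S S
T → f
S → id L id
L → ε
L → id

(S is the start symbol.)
No direct left recursion

Direct left recursion occurs when N → N α for some non-terminal N (the right-hand side begins with the left-hand side itself).

S → ; X S: starts with ';'
L → X T f: starts with X
T → id: starts with id
X → S S: starts with S
T → f: starts with f
S → id L id: starts with id
L → ε: starts with ε
L → id: starts with id

No direct left recursion found.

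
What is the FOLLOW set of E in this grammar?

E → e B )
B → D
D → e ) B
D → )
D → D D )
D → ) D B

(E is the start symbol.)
{ $ }

To compute FOLLOW(E), find every occurrence of E on a right-hand side N → α E β: add FIRST(β) \ {ε}, and if β is empty or nullable also add FOLLOW(N). Iterate to a fixed point.

E is the start symbol, so $ ∈ FOLLOW(E).
E does not occur on any right-hand side.

Taking the union: FOLLOW(E) = { $ }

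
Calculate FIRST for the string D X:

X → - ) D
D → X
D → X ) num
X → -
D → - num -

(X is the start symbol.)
{ '-' }

FIRST sets of the non-terminals involved (from the grammar, by fixed-point iteration):
  FIRST(D) = { '-' }

To compute FIRST(D X), process the symbols left to right:
Symbol D is a non-terminal. Add FIRST(D) \ {ε} = { '-' }
D is not nullable (ε ∉ FIRST(D)), so stop here.
FIRST(D X) = { '-' }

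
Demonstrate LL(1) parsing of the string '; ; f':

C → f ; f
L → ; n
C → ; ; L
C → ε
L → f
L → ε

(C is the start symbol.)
LL(1) parsing maintains a stack (initially the start symbol over $) and the input. At each step: if the stack top is a terminal, match it against the current input token; if it is a non-terminal N, replace it with the RHS of M[N, lookahead] (the unique production whose predict set contains the lookahead).

Stack is shown with the top on the left.

Stack    Input    Action
------------------------
C $      ; ; f $  output C → ; ; L
; ; L $  ; ; f $  match ';'
; L $    ; f $    match ';'
L $      f $      output L → f
f $      f $      match 'f'
$        $        accept

The string is accepted.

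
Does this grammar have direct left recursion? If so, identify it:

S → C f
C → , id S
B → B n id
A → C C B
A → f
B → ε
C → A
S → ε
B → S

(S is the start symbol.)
Yes, B is left-recursive

Direct left recursion occurs when N → N α for some non-terminal N (the right-hand side begins with the left-hand side itself).

S → C f: starts with C
C → , id S: starts with ','
B → B n id: LEFT RECURSIVE (starts with B)
A → C C B: starts with C
A → f: starts with f
B → ε: starts with ε
C → A: starts with A
S → ε: starts with ε
B → S: starts with S

The grammar has direct left recursion on: B.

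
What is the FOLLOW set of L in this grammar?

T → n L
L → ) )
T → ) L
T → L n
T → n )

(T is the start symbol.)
To compute FOLLOW(L), find every occurrence of L on a right-hand side N → α L β: add FIRST(β) \ {ε}, and if β is empty or nullable also add FOLLOW(N). Iterate to a fixed point.

In T → n L: L is at the end, add FOLLOW(T)
In T → ) L: L is at the end, add FOLLOW(T)
In T → L n: L is followed by n, add FIRST(n) \ {ε} = { 'n' }

The FOLLOW sets referred to above (computed the same way, to a fixed point):
  FOLLOW(T) = { $ }

Taking the union: FOLLOW(L) = { $, 'n' }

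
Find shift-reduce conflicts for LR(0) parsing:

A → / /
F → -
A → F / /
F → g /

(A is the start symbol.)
A shift-reduce conflict occurs when an LR(0) state has both:
  - a complete (reduce) item [A → α .] (dot at the end), and
  - a shift item [B → β . c γ] (dot before a terminal).

Augment with A' → A and build the canonical LR(0) collection (I0 = CLOSURE({[A' → . A]}), then GOTO on every symbol after a dot until no new states appear). It has 10 states:
  I0: { [A → . / /], [A → . F / /], [A' → . A], [F → . -], [F → . g /] }  — shift
  I1: { [F → - .] }  — reduce
  I2: { [A → / . /] }  — shift
  I3: { [A' → A .] }  — accept
  I4: { [A → F . / /] }  — shift
  I5: { [F → g . /] }  — shift
  I6: { [F → g / .] }  — reduce
  I7: { [A → F / . /] }  — shift
  I8: { [A → F / / .] }  — reduce
  I9: { [A → / / .] }  — reduce

No state contains both a complete item and a shift item.

Answer: No shift-reduce conflicts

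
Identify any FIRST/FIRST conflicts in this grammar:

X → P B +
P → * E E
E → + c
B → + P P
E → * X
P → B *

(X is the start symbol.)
No FIRST/FIRST conflicts.

FIRST sets of the non-terminals at (or reachable through a nullable prefix from) the front of some alternative:
  FIRST(B) = { '+' }

Productions for P:
  P → * E E: FIRST = { '*' }
  P → B *: FIRST = { '+' }
Productions for E:
  E → + c: FIRST = { '+' }
  E → * X: FIRST = { '*' }
X, B have only one production, so no FIRST/FIRST conflict is possible there.

All alternatives of each non-terminal have pairwise disjoint FIRST sets.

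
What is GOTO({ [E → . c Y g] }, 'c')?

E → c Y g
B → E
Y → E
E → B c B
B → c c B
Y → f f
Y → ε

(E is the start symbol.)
GOTO(I, 'c') = CLOSURE({ [A → αX.β] : [A → α.Xβ] ∈ I, X = 'c' })

Items with dot before 'c', with the dot advanced:
  [E → . c Y g] → [E → c . Y g]
Closure of the advanced items:
  [E → c . Y g] has the dot before Y: add [Y → . E], [Y → . f f], [Y → .]
  [Y → . E] has the dot before E: add [E → . c Y g], [E → . B c B]
  [E → . B c B] has the dot before B: add [B → . E], [B → . c c B]

GOTO = { [B → . E], [B → . c c B], [E → . B c B], [E → . c Y g], [E → c . Y g], [Y → . E], [Y → . f f], [Y → .] }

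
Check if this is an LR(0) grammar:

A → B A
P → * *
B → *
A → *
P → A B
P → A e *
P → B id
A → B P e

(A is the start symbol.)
A grammar is LR(0) if no state in the canonical LR(0) collection has:
  - both a shift item (dot before a terminal) and a complete item (shift-reduce conflict), or
  - two or more complete items (reduce-reduce conflict; the accept item [A' → A .] counts as a complete item here).

Augment with A' → A and build the canonical LR(0) collection (I0 = CLOSURE({[A' → . A]}), then GOTO on every symbol after a dot until no new states appear). It has 15 states:
  I0: { [A → . *], [A → . B A], [A → . B P e], [A' → . A], [B → . *] }  — shift
  I1: { [A → * .], [B → * .] }  — 2 reduces
  I2: { [A' → A .] }  — accept
  I3: { [A → . *], [A → . B A], [A → . B P e], [A → B . A], [A → B . P e], [B → . *], [P → . * *], [P → . A B], [P → . A e *], [P → . B id] }  — shift
  I4: { [A → * .], [B → * .], [P → * . *] }  — shift, 2 reduces
  I5: { [A → B A .], [B → . *], [P → A . B], [P → A . e *] }  — shift, reduce
  I6: { [A → . *], [A → . B A], [A → . B P e], [A → B . A], [A → B . P e], [B → . *], [P → . * *], [P → . A B], [P → . A e *], [P → . B id], [P → B . id] }  — shift
  I7: { [A → B P . e] }  — shift
  I8: { [A → B P e .] }  — reduce
  I9: { [P → B id .] }  — reduce
  I10: { [B → * .] }  — reduce
  I11: { [P → A B .] }  — reduce
  I12: { [P → A e . *] }  — shift
  I13: { [P → A e * .] }  — reduce
  I14: { [P → * * .] }  — reduce

Conflict in state I1:
  Reduce-reduce conflict: [A → * .] and [B → * .]
So the grammar is NOT LR(0).

Answer: No. Reduce-reduce conflict: [A → * .] and [B → * .]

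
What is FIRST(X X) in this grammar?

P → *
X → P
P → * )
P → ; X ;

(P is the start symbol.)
{ '*', ';' }

FIRST sets of the non-terminals involved (from the grammar, by fixed-point iteration):
  FIRST(X) = { '*', ';' }

To compute FIRST(X X), process the symbols left to right:
Symbol X is a non-terminal. Add FIRST(X) \ {ε} = { '*', ';' }
X is not nullable (ε ∉ FIRST(X)), so stop here.
FIRST(X X) = { '*', ';' }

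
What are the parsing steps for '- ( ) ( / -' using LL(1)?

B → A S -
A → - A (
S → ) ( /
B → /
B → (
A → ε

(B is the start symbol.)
LL(1) parsing maintains a stack (initially the start symbol over $) and the input. At each step: if the stack top is a terminal, match it against the current input token; if it is a non-terminal N, replace it with the RHS of M[N, lookahead] (the unique production whose predict set contains the lookahead).

Stack is shown with the top on the left.

Stack        Input          Action
----------------------------------
B $          - ( ) ( / - $  output B → A S -
A S - $      - ( ) ( / - $  output A → - A (
- A ( S - $  - ( ) ( / - $  match '-'
A ( S - $    ( ) ( / - $    output A → ε
( S - $      ( ) ( / - $    match '('
S - $        ) ( / - $      output S → ) ( /
) ( / - $    ) ( / - $      match ')'
( / - $      ( / - $        match '('
/ - $        / - $          match '/'
- $          - $            match '-'
$            $              accept

The string is accepted.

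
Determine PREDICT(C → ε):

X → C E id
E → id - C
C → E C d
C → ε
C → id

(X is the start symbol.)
PREDICT(C → ε) = (FIRST(RHS) \ {ε}) ∪ (FOLLOW(C) if ε ∈ FIRST(RHS), i.e. RHS ⇒* ε)
The right-hand side is ε (FIRST(ε) = { ε }), so the predict set is FOLLOW(C) = { 'd', 'id' }
PREDICT(C → ε) = { 'd', 'id' }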